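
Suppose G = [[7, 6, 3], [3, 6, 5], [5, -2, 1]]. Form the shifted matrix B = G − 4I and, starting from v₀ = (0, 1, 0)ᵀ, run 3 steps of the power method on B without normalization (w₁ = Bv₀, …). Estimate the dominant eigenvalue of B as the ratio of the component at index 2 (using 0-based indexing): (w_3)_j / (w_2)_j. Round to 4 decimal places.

B = G − 4I has rows (3, 6, 3); (3, 2, 5); (5, -2, -3)
w1 = Bv₀ = (3·0 + 6·1 + 3·0; 3·0 + 2·1 + 5·0; 5·0 + (-2)·1 + (-3)·0) = (6, 2, -2)
w2 = Bw1 = (3·6 + 6·2 + 3·(-2); 3·6 + 2·2 + 5·(-2); 5·6 + (-2)·2 + (-3)·(-2)) = (24, 12, 32)
w3 = Bw2 = (240, 256, 0)
Ratio: 0/32 = 0.0000

0.0000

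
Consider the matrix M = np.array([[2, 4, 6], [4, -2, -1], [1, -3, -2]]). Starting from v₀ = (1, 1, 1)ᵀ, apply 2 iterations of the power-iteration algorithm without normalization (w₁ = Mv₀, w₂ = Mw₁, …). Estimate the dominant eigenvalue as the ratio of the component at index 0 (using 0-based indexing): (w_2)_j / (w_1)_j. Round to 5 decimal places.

w1 = Mv₀ = (2·1 + 4·1 + 6·1; 4·1 + (-2)·1 + (-1)·1; 1·1 + (-3)·1 + (-2)·1) = (12, 1, -4)
w2 = Mw1 = (2·12 + 4·1 + 6·(-4); 4·12 + (-2)·1 + (-1)·(-4); 1·12 + (-3)·1 + (-2)·(-4)) = (4, 50, 17)
Ratio at component: 4 / 12 = 0.33333

λ ≈ 0.33333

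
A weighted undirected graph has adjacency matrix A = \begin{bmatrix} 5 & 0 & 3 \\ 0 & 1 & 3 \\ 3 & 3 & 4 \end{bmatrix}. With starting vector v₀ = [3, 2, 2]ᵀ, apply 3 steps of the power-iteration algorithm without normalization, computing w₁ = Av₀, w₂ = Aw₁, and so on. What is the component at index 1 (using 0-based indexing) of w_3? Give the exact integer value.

614

w1 = Av₀ = (5·3 + 0·2 + 3·2; 0·3 + 1·2 + 3·2; 3·3 + 3·2 + 4·2) = (21, 8, 23)
w2 = Aw1 = (5·21 + 0·8 + 3·23; 0·21 + 1·8 + 3·23; 3·21 + 3·8 + 4·23) = (174, 77, 179)
w3 = Aw2 = (1407, 614, 1469)
The requested component of w3 is 614.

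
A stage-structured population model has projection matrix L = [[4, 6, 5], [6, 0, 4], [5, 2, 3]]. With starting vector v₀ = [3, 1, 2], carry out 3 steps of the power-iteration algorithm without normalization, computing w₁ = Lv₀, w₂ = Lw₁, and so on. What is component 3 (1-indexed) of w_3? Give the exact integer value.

3218

w1 = Lv₀ = (4·3 + 6·1 + 5·2; 6·3 + 0·1 + 4·2; 5·3 + 2·1 + 3·2) = (28, 26, 23)
w2 = Lw1 = (4·28 + 6·26 + 5·23; 6·28 + 0·26 + 4·23; 5·28 + 2·26 + 3·23) = (383, 260, 261)
w3 = Lw2 = (4397, 3342, 3218)
The requested component of w3 is 3218.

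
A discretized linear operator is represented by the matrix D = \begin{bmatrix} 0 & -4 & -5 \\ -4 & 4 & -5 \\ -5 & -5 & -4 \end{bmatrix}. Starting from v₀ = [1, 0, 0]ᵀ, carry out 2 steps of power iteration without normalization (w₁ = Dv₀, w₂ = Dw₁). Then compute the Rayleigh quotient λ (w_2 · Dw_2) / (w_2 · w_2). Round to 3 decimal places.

w1 = Dv₀ = (0, -4, -5)
w2 = Dw1 = (41, 9, 40)
Dw2 = (-236, -328, -410)
w2·Dw2 = 41·(-236) + 9·(-328) + 40·(-410) = -29028; w2·w2 = 41·41 + 9·9 + 40·40 = 3362
λ ≈ -29028/3362 = -8.634

λ ≈ -8.634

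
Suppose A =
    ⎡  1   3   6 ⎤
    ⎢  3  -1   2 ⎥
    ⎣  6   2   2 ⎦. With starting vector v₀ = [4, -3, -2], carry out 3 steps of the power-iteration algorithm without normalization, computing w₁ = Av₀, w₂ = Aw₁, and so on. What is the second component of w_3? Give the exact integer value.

230

w1 = Av₀ = (1·4 + 3·(-3) + 6·(-2); 3·4 + (-1)·(-3) + 2·(-2); 6·4 + 2·(-3) + 2·(-2)) = (-17, 11, 14)
w2 = Aw1 = (1·(-17) + 3·11 + 6·14; 3·(-17) + (-1)·11 + 2·14; 6·(-17) + 2·11 + 2·14) = (100, -34, -52)
w3 = Aw2 = (-314, 230, 428)
The requested component of w3 is 230.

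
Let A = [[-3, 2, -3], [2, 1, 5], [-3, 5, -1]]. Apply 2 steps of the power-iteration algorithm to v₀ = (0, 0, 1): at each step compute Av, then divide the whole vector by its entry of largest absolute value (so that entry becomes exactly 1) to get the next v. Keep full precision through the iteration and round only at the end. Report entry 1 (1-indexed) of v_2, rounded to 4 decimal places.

0.6286

Av0 = (-3.00000, 5.00000, -1.00000); divide by 5.00000 → v1 = (-0.60000, 1.00000, -0.20000)
Av1 = (4.40000, -1.20000, 7.00000); divide by 7.00000 → v2 = (0.62857, -0.17143, 1.00000)
Requested entry of v2: 22/35 = 0.6286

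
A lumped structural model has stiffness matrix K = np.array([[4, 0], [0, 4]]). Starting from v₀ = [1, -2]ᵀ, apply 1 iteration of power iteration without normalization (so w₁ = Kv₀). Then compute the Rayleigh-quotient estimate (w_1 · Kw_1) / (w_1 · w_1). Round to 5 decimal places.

w1 = Kv₀ = (4·1 + 0·(-2); 0·1 + 4·(-2)) = (4, -8)
Kw1 = (16, -32)
w1·Kw1 = 4·16 + (-8)·(-32) = 320; w1·w1 = 4·4 + (-8)·(-8) = 80
λ ≈ 320/80 = 4.00000

λ ≈ 4.00000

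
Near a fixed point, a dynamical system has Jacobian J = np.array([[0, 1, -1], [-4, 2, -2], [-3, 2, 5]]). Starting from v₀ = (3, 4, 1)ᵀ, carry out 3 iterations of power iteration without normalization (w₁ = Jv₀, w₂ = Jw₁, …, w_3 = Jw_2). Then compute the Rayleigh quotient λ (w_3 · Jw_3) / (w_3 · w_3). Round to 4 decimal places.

λ ≈ 0.5701

w1 = Jv₀ = (3, -6, 4)
w2 = Jw1 = (-10, -32, -1)
w3 = Jw2 = (-31, -22, -39)
Jw3 = (17, 158, -146)
w3·Jw3 = (-31)·17 + (-22)·158 + (-39)·(-146) = 1691; w3·w3 = (-31)·(-31) + (-22)·(-22) + (-39)·(-39) = 2966
λ ≈ 1691/2966 = 0.5701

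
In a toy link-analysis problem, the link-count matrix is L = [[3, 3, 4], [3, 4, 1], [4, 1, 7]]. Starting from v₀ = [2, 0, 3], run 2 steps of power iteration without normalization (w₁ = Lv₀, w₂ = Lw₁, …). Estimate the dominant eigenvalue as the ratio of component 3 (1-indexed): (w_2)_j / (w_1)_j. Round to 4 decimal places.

λ ≈ 9.7931

w1 = Lv₀ = (18, 9, 29)
w2 = Lw1 = (197, 119, 284)
Ratio at component: 284 / 29 = 9.7931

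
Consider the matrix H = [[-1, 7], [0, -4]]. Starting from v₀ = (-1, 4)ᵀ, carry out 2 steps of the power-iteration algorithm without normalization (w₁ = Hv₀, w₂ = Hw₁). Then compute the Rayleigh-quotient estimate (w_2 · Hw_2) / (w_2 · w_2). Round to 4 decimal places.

w1 = Hv₀ = (29, -16)
w2 = Hw1 = (-141, 64)
Hw2 = (589, -256)
w2·Hw2 = (-141)·589 + 64·(-256) = -99433; w2·w2 = (-141)·(-141) + 64·64 = 23977
λ ≈ -99433/23977 = -4.1470

-4.1470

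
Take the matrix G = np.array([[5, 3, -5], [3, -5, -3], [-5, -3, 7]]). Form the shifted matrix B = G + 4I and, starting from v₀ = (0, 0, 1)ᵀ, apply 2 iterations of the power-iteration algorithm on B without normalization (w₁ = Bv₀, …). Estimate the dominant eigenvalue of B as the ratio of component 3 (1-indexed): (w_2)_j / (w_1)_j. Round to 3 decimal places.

μ ≈ 14.091

B = G + 4I has rows (9, 3, -5); (3, -1, -3); (-5, -3, 11)
w1 = Bv₀ = (9·0 + 3·0 + (-5)·1; 3·0 + (-1)·0 + (-3)·1; (-5)·0 + (-3)·0 + 11·1) = (-5, -3, 11)
w2 = Bw1 = (9·(-5) + 3·(-3) + (-5)·11; 3·(-5) + (-1)·(-3) + (-3)·11; (-5)·(-5) + (-3)·(-3) + 11·11) = (-109, -45, 155)
Ratio: 155/11 = 14.091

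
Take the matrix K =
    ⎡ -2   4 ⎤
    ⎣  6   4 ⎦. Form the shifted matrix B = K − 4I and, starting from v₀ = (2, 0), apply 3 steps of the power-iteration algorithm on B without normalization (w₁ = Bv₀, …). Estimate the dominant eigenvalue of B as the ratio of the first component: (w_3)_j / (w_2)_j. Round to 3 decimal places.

B = K − 4I has rows (-6, 4); (6, 0)
w1 = Bv₀ = ((-6)·2 + 4·0; 6·2 + 0·0) = (-12, 12)
w2 = Bw1 = ((-6)·(-12) + 4·12; 6·(-12) + 0·12) = (120, -72)
w3 = Bw2 = (-1008, 720)
Ratio: -1008/120 = -8.400

μ ≈ -8.400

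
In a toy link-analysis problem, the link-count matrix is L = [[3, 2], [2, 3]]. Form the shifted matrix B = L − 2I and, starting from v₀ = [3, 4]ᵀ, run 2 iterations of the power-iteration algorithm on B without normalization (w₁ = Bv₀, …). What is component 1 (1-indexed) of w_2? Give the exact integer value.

31

B = L − 2I has rows (1, 2); (2, 1)
w1 = Bv₀ = (11, 10)
w2 = Bw1 = (31, 32)
Requested component of w2: 31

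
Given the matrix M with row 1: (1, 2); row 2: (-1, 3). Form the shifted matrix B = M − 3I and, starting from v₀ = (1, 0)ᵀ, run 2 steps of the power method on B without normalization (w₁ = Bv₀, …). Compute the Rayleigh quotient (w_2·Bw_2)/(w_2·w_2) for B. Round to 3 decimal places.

-0.500

B = M − 3I has rows (-2, 2); (-1, 0)
w1 = Bv₀ = ((-2)·1 + 2·0; (-1)·1 + 0·0) = (-2, -1)
w2 = Bw1 = ((-2)·(-2) + 2·(-1); (-1)·(-2) + 0·(-1)) = (2, 2)
Bw2 = (0, -2)
w2·Bw2 = -4; w2·w2 = 8; μ ≈ -4/8 = -0.500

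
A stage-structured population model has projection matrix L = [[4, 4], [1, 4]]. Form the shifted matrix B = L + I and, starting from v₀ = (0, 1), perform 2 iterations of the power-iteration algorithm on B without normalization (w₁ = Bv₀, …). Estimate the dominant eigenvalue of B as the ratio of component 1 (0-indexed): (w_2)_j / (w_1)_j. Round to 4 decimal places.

5.8000

B = L + I has rows (5, 4); (1, 5)
w1 = Bv₀ = (4, 5)
w2 = Bw1 = (40, 29)
Ratio: 29/5 = 5.8000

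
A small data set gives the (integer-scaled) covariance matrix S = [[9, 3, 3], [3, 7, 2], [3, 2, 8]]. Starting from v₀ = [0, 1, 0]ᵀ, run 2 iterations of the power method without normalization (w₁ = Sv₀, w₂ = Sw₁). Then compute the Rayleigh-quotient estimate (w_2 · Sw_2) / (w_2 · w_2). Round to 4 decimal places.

λ ≈ 13.0076

w1 = Sv₀ = (9·0 + 3·1 + 3·0; 3·0 + 7·1 + 2·0; 3·0 + 2·1 + 8·0) = (3, 7, 2)
w2 = Sw1 = (9·3 + 3·7 + 3·2; 3·3 + 7·7 + 2·2; 3·3 + 2·7 + 8·2) = (54, 62, 39)
Sw2 = (789, 674, 598)
w2·Sw2 = 54·789 + 62·674 + 39·598 = 107716; w2·w2 = 54·54 + 62·62 + 39·39 = 8281
λ ≈ 107716/8281 = 13.0076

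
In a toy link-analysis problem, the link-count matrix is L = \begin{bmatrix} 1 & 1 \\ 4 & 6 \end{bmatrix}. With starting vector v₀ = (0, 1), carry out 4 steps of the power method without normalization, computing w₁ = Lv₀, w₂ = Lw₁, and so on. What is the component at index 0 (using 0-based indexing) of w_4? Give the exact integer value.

315

w1 = Lv₀ = (1·0 + 1·1; 4·0 + 6·1) = (1, 6)
w2 = Lw1 = (1·1 + 1·6; 4·1 + 6·6) = (7, 40)
w3 = Lw2 = (47, 268)
w4 = Lw3 = (315, 1796)
The requested component of w4 is 315.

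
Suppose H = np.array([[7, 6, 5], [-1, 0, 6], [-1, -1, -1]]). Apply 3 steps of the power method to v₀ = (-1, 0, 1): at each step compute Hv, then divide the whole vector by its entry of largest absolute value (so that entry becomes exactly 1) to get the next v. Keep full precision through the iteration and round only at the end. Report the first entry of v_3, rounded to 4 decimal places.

1.0000

Hv0 = (-2.00000, 7.00000, 0.00000); divide by 7.00000 → v1 = (-0.28571, 1.00000, 0.00000)
Hv1 = (4.00000, 0.28571, -0.71429); divide by 4.00000 → v2 = (1.00000, 0.07143, -0.17857)
Hv2 = (6.53571, -2.07143, -0.89286); divide by 6.53571 → v3 = (1.00000, -0.31694, -0.13661)
Requested entry of v3: 183/183 = 1.0000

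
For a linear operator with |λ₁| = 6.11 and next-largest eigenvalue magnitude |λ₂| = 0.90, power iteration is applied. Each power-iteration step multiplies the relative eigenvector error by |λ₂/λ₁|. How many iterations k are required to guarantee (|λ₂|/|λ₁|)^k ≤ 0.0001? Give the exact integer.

5

|λ₂/λ₁| = 0.90/6.11 = 0.14730
Need k ≥ ln(0.0001) / ln(0.14730) = -9.2103 / -1.9153 ≈ 4.809
Smallest integer k satisfying the bound: 5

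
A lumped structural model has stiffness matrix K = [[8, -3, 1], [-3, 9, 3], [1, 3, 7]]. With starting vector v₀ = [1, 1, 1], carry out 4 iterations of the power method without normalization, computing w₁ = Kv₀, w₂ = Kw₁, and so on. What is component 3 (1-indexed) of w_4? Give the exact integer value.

w1 = Kv₀ = (6, 9, 11)
w2 = Kw1 = (32, 96, 110)
w3 = Kw2 = (78, 1098, 1090)
w4 = Kw3 = (-1580, 12918, 11002)
The requested component of w4 is 11002.

11002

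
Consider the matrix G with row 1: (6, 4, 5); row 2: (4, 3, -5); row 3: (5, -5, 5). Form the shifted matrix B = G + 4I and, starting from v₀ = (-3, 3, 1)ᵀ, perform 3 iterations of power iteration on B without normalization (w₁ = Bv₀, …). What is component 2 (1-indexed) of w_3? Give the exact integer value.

B = G + 4I has rows (10, 4, 5); (4, 7, -5); (5, -5, 9)
w1 = Bv₀ = (-13, 4, -21)
w2 = Bw1 = (-219, 81, -274)
w3 = Bw2 = (-3236, 1061, -3966)
Requested component of w3: 1061

1061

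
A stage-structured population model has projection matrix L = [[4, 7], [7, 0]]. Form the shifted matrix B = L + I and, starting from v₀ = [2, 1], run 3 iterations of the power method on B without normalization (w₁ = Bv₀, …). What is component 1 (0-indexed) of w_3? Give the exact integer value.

B = L + I has rows (5, 7); (7, 1)
w1 = Bv₀ = (17, 15)
w2 = Bw1 = (190, 134)
w3 = Bw2 = (1888, 1464)
Requested component of w3: 1464

1464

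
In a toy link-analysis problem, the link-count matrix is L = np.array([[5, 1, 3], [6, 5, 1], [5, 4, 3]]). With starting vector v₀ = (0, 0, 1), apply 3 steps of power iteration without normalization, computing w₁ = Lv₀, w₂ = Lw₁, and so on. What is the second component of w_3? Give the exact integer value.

308

w1 = Lv₀ = (5·0 + 1·0 + 3·1; 6·0 + 5·0 + 1·1; 5·0 + 4·0 + 3·1) = (3, 1, 3)
w2 = Lw1 = (5·3 + 1·1 + 3·3; 6·3 + 5·1 + 1·3; 5·3 + 4·1 + 3·3) = (25, 26, 28)
w3 = Lw2 = (235, 308, 313)
The requested component of w3 is 308.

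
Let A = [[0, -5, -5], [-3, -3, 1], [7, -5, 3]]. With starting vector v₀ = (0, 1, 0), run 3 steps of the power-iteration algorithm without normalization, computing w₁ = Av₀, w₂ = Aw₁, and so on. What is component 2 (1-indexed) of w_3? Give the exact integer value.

-212

w1 = Av₀ = (0·0 + (-5)·1 + (-5)·0; (-3)·0 + (-3)·1 + 1·0; 7·0 + (-5)·1 + 3·0) = (-5, -3, -5)
w2 = Aw1 = (0·(-5) + (-5)·(-3) + (-5)·(-5); (-3)·(-5) + (-3)·(-3) + 1·(-5); 7·(-5) + (-5)·(-3) + 3·(-5)) = (40, 19, -35)
w3 = Aw2 = (80, -212, 80)
The requested component of w3 is -212.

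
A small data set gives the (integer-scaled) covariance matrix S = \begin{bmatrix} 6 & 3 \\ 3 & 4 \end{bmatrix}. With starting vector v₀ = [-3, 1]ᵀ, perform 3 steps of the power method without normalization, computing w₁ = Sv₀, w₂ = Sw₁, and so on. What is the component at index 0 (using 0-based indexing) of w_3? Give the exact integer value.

-825

w1 = Sv₀ = (6·(-3) + 3·1; 3·(-3) + 4·1) = (-15, -5)
w2 = Sw1 = (6·(-15) + 3·(-5); 3·(-15) + 4·(-5)) = (-105, -65)
w3 = Sw2 = (-825, -575)
The requested component of w3 is -825.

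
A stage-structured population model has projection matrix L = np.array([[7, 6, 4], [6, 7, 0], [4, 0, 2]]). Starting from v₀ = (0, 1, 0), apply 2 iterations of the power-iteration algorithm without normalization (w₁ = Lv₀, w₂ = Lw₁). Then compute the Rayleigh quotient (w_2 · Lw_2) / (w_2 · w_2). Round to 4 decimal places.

w1 = Lv₀ = (6, 7, 0)
w2 = Lw1 = (84, 85, 24)
Lw2 = (1194, 1099, 384)
w2·Lw2 = 84·1194 + 85·1099 + 24·384 = 202927; w2·w2 = 84·84 + 85·85 + 24·24 = 14857
λ ≈ 202927/14857 = 13.6587

λ ≈ 13.6587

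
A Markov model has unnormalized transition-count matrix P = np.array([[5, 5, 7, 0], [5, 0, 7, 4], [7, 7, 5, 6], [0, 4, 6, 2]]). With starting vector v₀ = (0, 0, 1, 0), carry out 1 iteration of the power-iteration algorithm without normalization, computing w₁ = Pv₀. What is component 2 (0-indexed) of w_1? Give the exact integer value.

w1 = Pv₀ = (5·0 + 5·0 + 7·1 + 0·0; 5·0 + 0·0 + 7·1 + 4·0; 7·0 + 7·0 + 5·1 + 6·0; 0·0 + 4·0 + 6·1 + 2·0) = (7, 7, 5, 6)
The requested component of w1 is 5.

5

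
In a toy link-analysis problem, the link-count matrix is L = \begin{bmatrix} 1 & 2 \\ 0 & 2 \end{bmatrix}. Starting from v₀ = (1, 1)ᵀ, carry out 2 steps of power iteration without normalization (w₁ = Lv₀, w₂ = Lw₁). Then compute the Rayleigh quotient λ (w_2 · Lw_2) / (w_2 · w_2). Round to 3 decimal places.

2.108

w1 = Lv₀ = (1·1 + 2·1; 0·1 + 2·1) = (3, 2)
w2 = Lw1 = (1·3 + 2·2; 0·3 + 2·2) = (7, 4)
Lw2 = (15, 8)
w2·Lw2 = 7·15 + 4·8 = 137; w2·w2 = 7·7 + 4·4 = 65
λ ≈ 137/65 = 2.108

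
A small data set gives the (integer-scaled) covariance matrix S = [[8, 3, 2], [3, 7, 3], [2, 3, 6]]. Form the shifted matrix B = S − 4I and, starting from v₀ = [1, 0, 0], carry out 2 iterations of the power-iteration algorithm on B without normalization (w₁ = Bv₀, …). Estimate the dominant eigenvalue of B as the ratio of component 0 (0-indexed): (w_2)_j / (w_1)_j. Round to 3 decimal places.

7.250

B = S − 4I has rows (4, 3, 2); (3, 3, 3); (2, 3, 2)
w1 = Bv₀ = (4·1 + 3·0 + 2·0; 3·1 + 3·0 + 3·0; 2·1 + 3·0 + 2·0) = (4, 3, 2)
w2 = Bw1 = (4·4 + 3·3 + 2·2; 3·4 + 3·3 + 3·2; 2·4 + 3·3 + 2·2) = (29, 27, 21)
Ratio: 29/4 = 7.250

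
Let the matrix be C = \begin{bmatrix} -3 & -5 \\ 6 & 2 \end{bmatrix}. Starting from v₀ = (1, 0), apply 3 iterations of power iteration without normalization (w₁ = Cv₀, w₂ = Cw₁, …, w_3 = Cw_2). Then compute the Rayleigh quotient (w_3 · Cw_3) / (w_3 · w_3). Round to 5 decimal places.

w1 = Cv₀ = ((-3)·1 + (-5)·0; 6·1 + 2·0) = (-3, 6)
w2 = Cw1 = ((-3)·(-3) + (-5)·6; 6·(-3) + 2·6) = (-21, -6)
w3 = Cw2 = (93, -138)
Cw3 = (411, 282)
w3·Cw3 = 93·411 + (-138)·282 = -693; w3·w3 = 93·93 + (-138)·(-138) = 27693
λ ≈ -693/27693 = -0.02502

-0.02502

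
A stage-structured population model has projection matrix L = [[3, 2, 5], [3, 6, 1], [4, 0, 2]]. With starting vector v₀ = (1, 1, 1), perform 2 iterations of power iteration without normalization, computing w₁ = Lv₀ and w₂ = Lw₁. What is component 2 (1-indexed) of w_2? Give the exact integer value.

96

w1 = Lv₀ = (3·1 + 2·1 + 5·1; 3·1 + 6·1 + 1·1; 4·1 + 0·1 + 2·1) = (10, 10, 6)
w2 = Lw1 = (3·10 + 2·10 + 5·6; 3·10 + 6·10 + 1·6; 4·10 + 0·10 + 2·6) = (80, 96, 52)
The requested component of w2 is 96.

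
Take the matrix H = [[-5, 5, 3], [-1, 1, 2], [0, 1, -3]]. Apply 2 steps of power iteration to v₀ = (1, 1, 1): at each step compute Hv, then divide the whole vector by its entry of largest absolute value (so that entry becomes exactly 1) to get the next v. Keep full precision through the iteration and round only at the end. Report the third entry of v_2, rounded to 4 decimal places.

-0.7273

Hv0 = (3.00000, 2.00000, -2.00000); divide by 3.00000 → v1 = (1.00000, 0.66667, -0.66667)
Hv1 = (-3.66667, -1.66667, 2.66667); divide by -3.66667 → v2 = (1.00000, 0.45455, -0.72727)
Requested entry of v2: 8/-11 = -0.7273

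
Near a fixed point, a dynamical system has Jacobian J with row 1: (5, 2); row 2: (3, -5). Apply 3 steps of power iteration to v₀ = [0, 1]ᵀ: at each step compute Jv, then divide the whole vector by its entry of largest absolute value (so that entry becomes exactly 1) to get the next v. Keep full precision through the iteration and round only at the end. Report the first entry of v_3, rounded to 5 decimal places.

Jv0 = (2.000000, -5.000000); divide by -5.000000 → v1 = (-0.400000, 1.000000)
Jv1 = (0.000000, -6.200000); divide by -6.200000 → v2 = (0.000000, 1.000000)
Jv2 = (2.000000, -5.000000); divide by -5.000000 → v3 = (-0.400000, 1.000000)
Requested entry of v3: 62/-155 = -0.40000

-0.40000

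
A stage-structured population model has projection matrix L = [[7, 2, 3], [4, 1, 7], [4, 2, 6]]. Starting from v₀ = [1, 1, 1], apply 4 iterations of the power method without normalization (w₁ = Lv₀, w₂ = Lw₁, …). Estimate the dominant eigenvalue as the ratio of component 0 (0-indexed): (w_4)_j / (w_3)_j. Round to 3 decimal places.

λ ≈ 12.000

w1 = Lv₀ = (12, 12, 12)
w2 = Lw1 = (144, 144, 144)
w3 = Lw2 = (1728, 1728, 1728)
w4 = Lw3 = (20736, 20736, 20736)
Ratio at component: 20736 / 1728 = 12.000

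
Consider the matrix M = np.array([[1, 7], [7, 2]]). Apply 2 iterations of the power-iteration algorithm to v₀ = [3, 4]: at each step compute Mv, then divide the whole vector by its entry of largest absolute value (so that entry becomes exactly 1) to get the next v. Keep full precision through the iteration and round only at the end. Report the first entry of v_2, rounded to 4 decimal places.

0.8509

Mv0 = (31.00000, 29.00000); divide by 31.00000 → v1 = (1.00000, 0.93548)
Mv1 = (7.54839, 8.87097); divide by 8.87097 → v2 = (0.85091, 1.00000)
Requested entry of v2: 234/275 = 0.8509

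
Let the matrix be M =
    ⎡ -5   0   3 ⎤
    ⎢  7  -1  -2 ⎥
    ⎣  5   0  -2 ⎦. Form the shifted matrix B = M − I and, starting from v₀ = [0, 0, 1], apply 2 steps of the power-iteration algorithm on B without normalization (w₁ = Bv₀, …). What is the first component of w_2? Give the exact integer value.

B = M − I has rows (-6, 0, 3); (7, -2, -2); (5, 0, -3)
w1 = Bv₀ = ((-6)·0 + 0·0 + 3·1; 7·0 + (-2)·0 + (-2)·1; 5·0 + 0·0 + (-3)·1) = (3, -2, -3)
w2 = Bw1 = ((-6)·3 + 0·(-2) + 3·(-3); 7·3 + (-2)·(-2) + (-2)·(-3); 5·3 + 0·(-2) + (-3)·(-3)) = (-27, 31, 24)
Requested component of w2: -27

-27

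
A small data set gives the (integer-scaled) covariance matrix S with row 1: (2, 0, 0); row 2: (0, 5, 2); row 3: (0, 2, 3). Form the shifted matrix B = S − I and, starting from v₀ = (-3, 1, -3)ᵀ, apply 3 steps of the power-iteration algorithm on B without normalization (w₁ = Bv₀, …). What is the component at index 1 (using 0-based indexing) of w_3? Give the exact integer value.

-88

B = S − I has rows (1, 0, 0); (0, 4, 2); (0, 2, 2)
w1 = Bv₀ = (-3, -2, -4)
w2 = Bw1 = (-3, -16, -12)
w3 = Bw2 = (-3, -88, -56)
Requested component of w3: -88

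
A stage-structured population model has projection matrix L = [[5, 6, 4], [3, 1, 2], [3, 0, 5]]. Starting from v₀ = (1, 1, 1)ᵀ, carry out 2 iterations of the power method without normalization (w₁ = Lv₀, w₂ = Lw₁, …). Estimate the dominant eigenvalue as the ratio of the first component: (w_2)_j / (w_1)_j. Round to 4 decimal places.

λ ≈ 9.5333

w1 = Lv₀ = (5·1 + 6·1 + 4·1; 3·1 + 1·1 + 2·1; 3·1 + 0·1 + 5·1) = (15, 6, 8)
w2 = Lw1 = (5·15 + 6·6 + 4·8; 3·15 + 1·6 + 2·8; 3·15 + 0·6 + 5·8) = (143, 67, 85)
Ratio at component: 143 / 15 = 9.5333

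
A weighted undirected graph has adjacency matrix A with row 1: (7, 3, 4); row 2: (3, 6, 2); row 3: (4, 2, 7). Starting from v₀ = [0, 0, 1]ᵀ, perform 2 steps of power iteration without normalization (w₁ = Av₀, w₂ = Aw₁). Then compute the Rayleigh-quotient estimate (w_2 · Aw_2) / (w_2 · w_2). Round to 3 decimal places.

λ ≈ 12.712

w1 = Av₀ = (4, 2, 7)
w2 = Aw1 = (62, 38, 69)
Aw2 = (824, 552, 807)
w2·Aw2 = 62·824 + 38·552 + 69·807 = 127747; w2·w2 = 62·62 + 38·38 + 69·69 = 10049
λ ≈ 127747/10049 = 12.712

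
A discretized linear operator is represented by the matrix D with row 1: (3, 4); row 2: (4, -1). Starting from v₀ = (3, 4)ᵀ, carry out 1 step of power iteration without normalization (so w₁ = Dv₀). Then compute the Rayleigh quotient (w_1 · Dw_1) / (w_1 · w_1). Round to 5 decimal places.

w1 = Dv₀ = (3·3 + 4·4; 4·3 + (-1)·4) = (25, 8)
Dw1 = (107, 92)
w1·Dw1 = 25·107 + 8·92 = 3411; w1·w1 = 25·25 + 8·8 = 689
λ ≈ 3411/689 = 4.95065

4.95065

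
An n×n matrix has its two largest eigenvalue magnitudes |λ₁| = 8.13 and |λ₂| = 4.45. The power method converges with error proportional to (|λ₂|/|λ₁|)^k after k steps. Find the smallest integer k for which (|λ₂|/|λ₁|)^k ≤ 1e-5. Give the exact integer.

|λ₂/λ₁| = 4.45/8.13 = 0.54736
Need k ≥ ln(1e-5) / ln(0.54736) = -11.5129 / -0.6027 ≈ 19.104
Smallest integer k satisfying the bound: 20

20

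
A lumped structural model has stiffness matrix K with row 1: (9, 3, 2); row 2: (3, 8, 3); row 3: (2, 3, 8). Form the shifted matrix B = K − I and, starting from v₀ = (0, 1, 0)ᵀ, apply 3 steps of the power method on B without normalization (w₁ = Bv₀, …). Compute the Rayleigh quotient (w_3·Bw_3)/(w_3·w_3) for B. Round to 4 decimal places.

μ ≈ 12.6806

B = K − I has rows (8, 3, 2); (3, 7, 3); (2, 3, 7)
w1 = Bv₀ = (8·0 + 3·1 + 2·0; 3·0 + 7·1 + 3·0; 2·0 + 3·1 + 7·0) = (3, 7, 3)
w2 = Bw1 = (8·3 + 3·7 + 2·3; 3·3 + 7·7 + 3·3; 2·3 + 3·7 + 7·3) = (51, 67, 48)
w3 = Bw2 = (705, 766, 639)
Bw3 = (9216, 9394, 8181)
w3·Bw3 = 18920743; w3·w3 = 1492102; μ ≈ 18920743/1492102 = 12.6806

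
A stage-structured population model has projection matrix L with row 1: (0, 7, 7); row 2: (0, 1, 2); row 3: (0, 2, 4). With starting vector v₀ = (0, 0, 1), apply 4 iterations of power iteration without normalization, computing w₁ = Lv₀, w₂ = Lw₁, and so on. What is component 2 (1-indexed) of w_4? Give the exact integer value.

250

w1 = Lv₀ = (7, 2, 4)
w2 = Lw1 = (42, 10, 20)
w3 = Lw2 = (210, 50, 100)
w4 = Lw3 = (1050, 250, 500)
The requested component of w4 is 250.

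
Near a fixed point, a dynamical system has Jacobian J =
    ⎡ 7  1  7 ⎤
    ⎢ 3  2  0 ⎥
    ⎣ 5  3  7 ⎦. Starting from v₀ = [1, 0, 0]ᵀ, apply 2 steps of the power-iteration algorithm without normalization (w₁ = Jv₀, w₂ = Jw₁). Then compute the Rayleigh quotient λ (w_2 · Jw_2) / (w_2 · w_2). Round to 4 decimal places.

w1 = Jv₀ = (7·1 + 1·0 + 7·0; 3·1 + 2·0 + 0·0; 5·1 + 3·0 + 7·0) = (7, 3, 5)
w2 = Jw1 = (7·7 + 1·3 + 7·5; 3·7 + 2·3 + 0·5; 5·7 + 3·3 + 7·5) = (87, 27, 79)
Jw2 = (1189, 315, 1069)
w2·Jw2 = 87·1189 + 27·315 + 79·1069 = 196399; w2·w2 = 87·87 + 27·27 + 79·79 = 14539
λ ≈ 196399/14539 = 13.5084

λ ≈ 13.5084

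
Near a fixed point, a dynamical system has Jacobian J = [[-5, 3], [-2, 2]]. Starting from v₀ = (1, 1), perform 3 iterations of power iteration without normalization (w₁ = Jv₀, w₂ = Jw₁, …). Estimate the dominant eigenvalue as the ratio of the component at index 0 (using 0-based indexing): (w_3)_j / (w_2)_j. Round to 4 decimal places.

λ ≈ -3.8000

w1 = Jv₀ = (-2, 0)
w2 = Jw1 = (10, 4)
w3 = Jw2 = (-38, -12)
Ratio at component: -38 / 10 = -3.8000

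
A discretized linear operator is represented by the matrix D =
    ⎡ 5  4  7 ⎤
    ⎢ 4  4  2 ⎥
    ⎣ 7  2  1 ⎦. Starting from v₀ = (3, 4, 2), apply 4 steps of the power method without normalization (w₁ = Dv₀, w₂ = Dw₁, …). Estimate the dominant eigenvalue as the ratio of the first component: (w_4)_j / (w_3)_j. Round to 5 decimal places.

w1 = Dv₀ = (45, 32, 31)
w2 = Dw1 = (570, 370, 410)
w3 = Dw2 = (7200, 4580, 5140)
w4 = Dw3 = (90300, 57400, 64700)
Ratio at component: 90300 / 7200 = 12.54167

λ ≈ 12.54167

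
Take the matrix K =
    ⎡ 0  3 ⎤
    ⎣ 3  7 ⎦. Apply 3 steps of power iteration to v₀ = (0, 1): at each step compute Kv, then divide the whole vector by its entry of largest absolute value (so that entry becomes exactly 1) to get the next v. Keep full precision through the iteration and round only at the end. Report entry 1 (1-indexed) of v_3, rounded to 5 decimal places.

Kv0 = (3.000000, 7.000000); divide by 7.000000 → v1 = (0.428571, 1.000000)
Kv1 = (3.000000, 8.285714); divide by 8.285714 → v2 = (0.362069, 1.000000)
Kv2 = (3.000000, 8.086207); divide by 8.086207 → v3 = (0.371002, 1.000000)
Requested entry of v3: 174/469 = 0.37100

0.37100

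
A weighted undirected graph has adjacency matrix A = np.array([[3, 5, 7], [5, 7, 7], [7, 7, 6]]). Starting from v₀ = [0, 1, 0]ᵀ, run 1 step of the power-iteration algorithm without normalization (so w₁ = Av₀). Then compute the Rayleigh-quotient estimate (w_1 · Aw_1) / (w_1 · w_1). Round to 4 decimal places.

18.1951

w1 = Av₀ = (5, 7, 7)
Aw1 = (99, 123, 126)
w1·Aw1 = 5·99 + 7·123 + 7·126 = 2238; w1·w1 = 5·5 + 7·7 + 7·7 = 123
λ ≈ 2238/123 = 18.1951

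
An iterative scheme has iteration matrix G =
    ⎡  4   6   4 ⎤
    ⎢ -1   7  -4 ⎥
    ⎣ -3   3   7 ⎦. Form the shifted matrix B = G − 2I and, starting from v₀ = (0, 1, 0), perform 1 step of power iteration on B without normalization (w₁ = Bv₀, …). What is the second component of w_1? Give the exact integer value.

5

B = G − 2I has rows (2, 6, 4); (-1, 5, -4); (-3, 3, 5)
w1 = Bv₀ = (2·0 + 6·1 + 4·0; (-1)·0 + 5·1 + (-4)·0; (-3)·0 + 3·1 + 5·0) = (6, 5, 3)
Requested component of w1: 5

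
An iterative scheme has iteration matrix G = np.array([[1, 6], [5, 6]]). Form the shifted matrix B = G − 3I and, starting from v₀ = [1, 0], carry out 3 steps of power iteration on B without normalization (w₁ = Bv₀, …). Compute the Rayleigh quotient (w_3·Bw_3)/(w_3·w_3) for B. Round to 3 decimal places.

B = G − 3I has rows (-2, 6); (5, 3)
w1 = Bv₀ = ((-2)·1 + 6·0; 5·1 + 3·0) = (-2, 5)
w2 = Bw1 = ((-2)·(-2) + 6·5; 5·(-2) + 3·5) = (34, 5)
w3 = Bw2 = (-38, 185)
Bw3 = (1186, 365)
w3·Bw3 = 22457; w3·w3 = 35669; μ ≈ 22457/35669 = 0.630

0.630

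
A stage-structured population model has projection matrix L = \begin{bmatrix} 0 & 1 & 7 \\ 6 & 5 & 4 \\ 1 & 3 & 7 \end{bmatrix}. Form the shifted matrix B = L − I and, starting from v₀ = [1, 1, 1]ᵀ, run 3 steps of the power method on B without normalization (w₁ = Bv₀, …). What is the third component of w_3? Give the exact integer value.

B = L − I has rows (-1, 1, 7); (6, 4, 4); (1, 3, 6)
w1 = Bv₀ = ((-1)·1 + 1·1 + 7·1; 6·1 + 4·1 + 4·1; 1·1 + 3·1 + 6·1) = (7, 14, 10)
w2 = Bw1 = ((-1)·7 + 1·14 + 7·10; 6·7 + 4·14 + 4·10; 1·7 + 3·14 + 6·10) = (77, 138, 109)
w3 = Bw2 = (824, 1450, 1145)
Requested component of w3: 1145

1145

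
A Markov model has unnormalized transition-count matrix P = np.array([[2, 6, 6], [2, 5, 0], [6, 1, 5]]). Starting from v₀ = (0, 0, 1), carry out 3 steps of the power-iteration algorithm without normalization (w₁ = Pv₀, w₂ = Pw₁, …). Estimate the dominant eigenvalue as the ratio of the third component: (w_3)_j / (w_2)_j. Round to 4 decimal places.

w1 = Pv₀ = (2·0 + 6·0 + 6·1; 2·0 + 5·0 + 0·1; 6·0 + 1·0 + 5·1) = (6, 0, 5)
w2 = Pw1 = (2·6 + 6·0 + 6·5; 2·6 + 5·0 + 0·5; 6·6 + 1·0 + 5·5) = (42, 12, 61)
w3 = Pw2 = (522, 144, 569)
Ratio at component: 569 / 61 = 9.3279

9.3279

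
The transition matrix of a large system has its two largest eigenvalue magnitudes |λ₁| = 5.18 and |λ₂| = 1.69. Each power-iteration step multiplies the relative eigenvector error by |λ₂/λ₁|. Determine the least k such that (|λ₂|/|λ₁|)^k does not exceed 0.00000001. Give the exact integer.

|λ₂/λ₁| = 1.69/5.18 = 0.32625
Need k ≥ ln(0.00000001) / ln(0.32625) = -18.4207 / -1.1201 ≈ 16.446
Smallest integer k satisfying the bound: 17

17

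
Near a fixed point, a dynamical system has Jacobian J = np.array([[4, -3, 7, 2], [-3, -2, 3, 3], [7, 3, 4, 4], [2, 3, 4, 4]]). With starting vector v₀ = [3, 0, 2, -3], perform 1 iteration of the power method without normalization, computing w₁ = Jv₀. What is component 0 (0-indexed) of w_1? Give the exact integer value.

20

w1 = Jv₀ = (4·3 + (-3)·0 + 7·2 + 2·(-3); (-3)·3 + (-2)·0 + 3·2 + 3·(-3); 7·3 + 3·0 + 4·2 + 4·(-3); 2·3 + 3·0 + 4·2 + 4·(-3)) = (20, -12, 17, 2)
The requested component of w1 is 20.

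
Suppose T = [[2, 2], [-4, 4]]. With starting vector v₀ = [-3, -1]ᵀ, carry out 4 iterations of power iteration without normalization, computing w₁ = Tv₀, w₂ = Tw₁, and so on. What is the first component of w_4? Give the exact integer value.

768

w1 = Tv₀ = (2·(-3) + 2·(-1); (-4)·(-3) + 4·(-1)) = (-8, 8)
w2 = Tw1 = (2·(-8) + 2·8; (-4)·(-8) + 4·8) = (0, 64)
w3 = Tw2 = (128, 256)
w4 = Tw3 = (768, 512)
The requested component of w4 is 768.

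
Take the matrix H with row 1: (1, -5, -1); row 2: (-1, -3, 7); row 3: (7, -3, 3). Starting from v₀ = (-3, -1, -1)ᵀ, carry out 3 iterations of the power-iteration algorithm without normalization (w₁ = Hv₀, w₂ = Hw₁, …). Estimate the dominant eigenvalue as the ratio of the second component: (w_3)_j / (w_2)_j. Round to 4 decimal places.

w1 = Hv₀ = (3, -1, -21)
w2 = Hw1 = (29, -147, -39)
w3 = Hw2 = (803, 139, 527)
Ratio at component: 139 / -147 = -0.9456

-0.9456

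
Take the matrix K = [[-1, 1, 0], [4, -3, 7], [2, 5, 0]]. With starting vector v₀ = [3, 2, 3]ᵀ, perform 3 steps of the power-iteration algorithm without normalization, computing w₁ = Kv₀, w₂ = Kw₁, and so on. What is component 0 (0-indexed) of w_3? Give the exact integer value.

-1

w1 = Kv₀ = ((-1)·3 + 1·2 + 0·3; 4·3 + (-3)·2 + 7·3; 2·3 + 5·2 + 0·3) = (-1, 27, 16)
w2 = Kw1 = ((-1)·(-1) + 1·27 + 0·16; 4·(-1) + (-3)·27 + 7·16; 2·(-1) + 5·27 + 0·16) = (28, 27, 133)
w3 = Kw2 = (-1, 962, 191)
The requested component of w3 is -1.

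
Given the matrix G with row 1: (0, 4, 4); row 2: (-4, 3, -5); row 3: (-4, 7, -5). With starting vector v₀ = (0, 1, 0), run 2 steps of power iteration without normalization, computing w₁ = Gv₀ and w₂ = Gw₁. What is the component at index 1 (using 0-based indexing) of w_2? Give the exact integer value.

w1 = Gv₀ = (0·0 + 4·1 + 4·0; (-4)·0 + 3·1 + (-5)·0; (-4)·0 + 7·1 + (-5)·0) = (4, 3, 7)
w2 = Gw1 = (0·4 + 4·3 + 4·7; (-4)·4 + 3·3 + (-5)·7; (-4)·4 + 7·3 + (-5)·7) = (40, -42, -30)
The requested component of w2 is -42.

-42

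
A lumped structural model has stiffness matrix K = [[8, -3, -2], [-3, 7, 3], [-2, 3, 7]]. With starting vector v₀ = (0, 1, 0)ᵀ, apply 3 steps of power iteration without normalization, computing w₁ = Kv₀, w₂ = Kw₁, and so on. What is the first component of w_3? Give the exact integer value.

w1 = Kv₀ = (-3, 7, 3)
w2 = Kw1 = (-51, 67, 48)
w3 = Kw2 = (-705, 766, 639)
The requested component of w3 is -705.

-705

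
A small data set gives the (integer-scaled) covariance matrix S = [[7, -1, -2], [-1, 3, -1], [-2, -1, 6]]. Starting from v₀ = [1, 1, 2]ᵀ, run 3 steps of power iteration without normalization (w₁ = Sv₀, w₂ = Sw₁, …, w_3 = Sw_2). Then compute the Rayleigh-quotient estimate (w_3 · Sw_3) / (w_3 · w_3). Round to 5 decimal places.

w1 = Sv₀ = (2, 0, 9)
w2 = Sw1 = (-4, -11, 50)
w3 = Sw2 = (-117, -79, 319)
Sw3 = (-1378, -439, 2227)
w3·Sw3 = (-117)·(-1378) + (-79)·(-439) + 319·2227 = 906320; w3·w3 = (-117)·(-117) + (-79)·(-79) + 319·319 = 121691
λ ≈ 906320/121691 = 7.44772

λ ≈ 7.44772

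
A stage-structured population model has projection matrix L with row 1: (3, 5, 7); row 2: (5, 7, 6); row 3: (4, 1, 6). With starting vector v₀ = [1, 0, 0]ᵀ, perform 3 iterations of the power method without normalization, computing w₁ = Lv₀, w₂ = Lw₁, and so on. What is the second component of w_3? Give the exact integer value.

w1 = Lv₀ = (3·1 + 5·0 + 7·0; 5·1 + 7·0 + 6·0; 4·1 + 1·0 + 6·0) = (3, 5, 4)
w2 = Lw1 = (3·3 + 5·5 + 7·4; 5·3 + 7·5 + 6·4; 4·3 + 1·5 + 6·4) = (62, 74, 41)
w3 = Lw2 = (843, 1074, 568)
The requested component of w3 is 1074.

1074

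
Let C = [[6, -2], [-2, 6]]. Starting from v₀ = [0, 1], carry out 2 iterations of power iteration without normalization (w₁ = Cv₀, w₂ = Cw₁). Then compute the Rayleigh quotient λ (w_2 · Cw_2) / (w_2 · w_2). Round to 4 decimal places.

w1 = Cv₀ = (6·0 + (-2)·1; (-2)·0 + 6·1) = (-2, 6)
w2 = Cw1 = (6·(-2) + (-2)·6; (-2)·(-2) + 6·6) = (-24, 40)
Cw2 = (-224, 288)
w2·Cw2 = (-24)·(-224) + 40·288 = 16896; w2·w2 = (-24)·(-24) + 40·40 = 2176
λ ≈ 16896/2176 = 7.7647

λ ≈ 7.7647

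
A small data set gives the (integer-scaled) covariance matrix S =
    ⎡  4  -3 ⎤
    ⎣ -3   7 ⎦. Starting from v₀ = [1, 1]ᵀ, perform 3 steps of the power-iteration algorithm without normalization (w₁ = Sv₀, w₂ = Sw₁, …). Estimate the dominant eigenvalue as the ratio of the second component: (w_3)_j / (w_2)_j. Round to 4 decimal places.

7.9600

w1 = Sv₀ = (4·1 + (-3)·1; (-3)·1 + 7·1) = (1, 4)
w2 = Sw1 = (4·1 + (-3)·4; (-3)·1 + 7·4) = (-8, 25)
w3 = Sw2 = (-107, 199)
Ratio at component: 199 / 25 = 7.9600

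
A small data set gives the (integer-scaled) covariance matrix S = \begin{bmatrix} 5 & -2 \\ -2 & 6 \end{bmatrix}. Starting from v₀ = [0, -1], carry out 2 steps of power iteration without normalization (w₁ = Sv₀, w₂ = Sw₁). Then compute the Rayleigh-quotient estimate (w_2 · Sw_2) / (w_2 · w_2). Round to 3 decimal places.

λ ≈ 7.457

w1 = Sv₀ = (5·0 + (-2)·(-1); (-2)·0 + 6·(-1)) = (2, -6)
w2 = Sw1 = (5·2 + (-2)·(-6); (-2)·2 + 6·(-6)) = (22, -40)
Sw2 = (190, -284)
w2·Sw2 = 22·190 + (-40)·(-284) = 15540; w2·w2 = 22·22 + (-40)·(-40) = 2084
λ ≈ 15540/2084 = 7.457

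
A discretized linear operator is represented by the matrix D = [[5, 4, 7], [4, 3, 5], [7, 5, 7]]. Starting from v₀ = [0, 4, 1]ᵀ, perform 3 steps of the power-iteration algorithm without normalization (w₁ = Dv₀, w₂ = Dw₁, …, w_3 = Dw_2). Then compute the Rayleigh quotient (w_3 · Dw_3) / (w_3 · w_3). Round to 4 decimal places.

w1 = Dv₀ = (23, 17, 27)
w2 = Dw1 = (372, 278, 435)
w3 = Dw2 = (6017, 4497, 7039)
Dw3 = (97346, 72754, 113877)
w3·Dw3 = 6017·97346 + 4497·72754 + 7039·113877 = 1714485823; w3·w3 = 6017·6017 + 4497·4497 + 7039·7039 = 105974819
λ ≈ 1714485823/105974819 = 16.1782

λ ≈ 16.1782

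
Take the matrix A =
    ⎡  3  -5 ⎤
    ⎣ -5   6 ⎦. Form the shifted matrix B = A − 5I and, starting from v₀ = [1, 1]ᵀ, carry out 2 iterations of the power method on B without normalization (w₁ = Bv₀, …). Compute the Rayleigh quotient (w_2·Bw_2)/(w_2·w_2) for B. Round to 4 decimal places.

B = A − 5I has rows (-2, -5); (-5, 1)
w1 = Bv₀ = (-7, -4)
w2 = Bw1 = (34, 31)
Bw2 = (-223, -139)
w2·Bw2 = -11891; w2·w2 = 2117; μ ≈ -11891/2117 = -5.6169

μ ≈ -5.6169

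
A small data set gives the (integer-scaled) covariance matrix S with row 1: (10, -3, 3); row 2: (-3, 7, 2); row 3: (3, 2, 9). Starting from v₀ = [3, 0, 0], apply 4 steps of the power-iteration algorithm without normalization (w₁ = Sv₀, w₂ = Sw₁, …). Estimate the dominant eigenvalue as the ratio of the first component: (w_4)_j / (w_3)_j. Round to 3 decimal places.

λ ≈ 12.636

w1 = Sv₀ = (30, -9, 9)
w2 = Sw1 = (354, -135, 153)
w3 = Sw2 = (4404, -1701, 2169)
w4 = Sw3 = (55650, -20781, 29331)
Ratio at component: 55650 / 4404 = 12.636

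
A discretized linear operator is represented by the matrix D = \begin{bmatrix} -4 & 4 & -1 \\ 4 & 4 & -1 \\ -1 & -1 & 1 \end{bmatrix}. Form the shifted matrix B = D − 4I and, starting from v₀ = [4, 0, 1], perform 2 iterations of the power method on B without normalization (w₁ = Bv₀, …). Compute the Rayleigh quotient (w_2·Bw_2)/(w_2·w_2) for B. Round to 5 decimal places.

μ ≈ -9.69259

B = D − 4I has rows (-8, 4, -1); (4, 0, -1); (-1, -1, -3)
w1 = Bv₀ = ((-8)·4 + 4·0 + (-1)·1; 4·4 + 0·0 + (-1)·1; (-1)·4 + (-1)·0 + (-3)·1) = (-33, 15, -7)
w2 = Bw1 = ((-8)·(-33) + 4·15 + (-1)·(-7); 4·(-33) + 0·15 + (-1)·(-7); (-1)·(-33) + (-1)·15 + (-3)·(-7)) = (331, -125, 39)
Bw2 = (-3187, 1285, -323)
w2·Bw2 = -1228119; w2·w2 = 126707; μ ≈ -1228119/126707 = -9.69259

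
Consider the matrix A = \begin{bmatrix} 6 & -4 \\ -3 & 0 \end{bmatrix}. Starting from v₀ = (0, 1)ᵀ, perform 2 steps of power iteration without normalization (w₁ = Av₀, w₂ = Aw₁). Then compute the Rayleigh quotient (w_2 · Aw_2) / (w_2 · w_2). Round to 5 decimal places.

w1 = Av₀ = (6·0 + (-4)·1; (-3)·0 + 0·1) = (-4, 0)
w2 = Aw1 = (6·(-4) + (-4)·0; (-3)·(-4) + 0·0) = (-24, 12)
Aw2 = (-192, 72)
w2·Aw2 = (-24)·(-192) + 12·72 = 5472; w2·w2 = (-24)·(-24) + 12·12 = 720
λ ≈ 5472/720 = 7.60000

λ ≈ 7.60000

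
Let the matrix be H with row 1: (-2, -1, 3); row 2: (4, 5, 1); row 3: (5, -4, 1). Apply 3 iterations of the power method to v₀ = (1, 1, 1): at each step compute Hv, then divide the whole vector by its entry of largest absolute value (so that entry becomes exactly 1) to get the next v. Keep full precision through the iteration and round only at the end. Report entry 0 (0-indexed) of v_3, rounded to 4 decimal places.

Hv0 = (0.00000, 10.00000, 2.00000); divide by 10.00000 → v1 = (0.00000, 1.00000, 0.20000)
Hv1 = (-0.40000, 5.20000, -3.80000); divide by 5.20000 → v2 = (-0.07692, 1.00000, -0.73077)
Hv2 = (-3.03846, 3.96154, -5.11538); divide by -5.11538 → v3 = (0.59398, -0.77444, 1.00000)
Requested entry of v3: -158/-266 = 0.5940

0.5940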